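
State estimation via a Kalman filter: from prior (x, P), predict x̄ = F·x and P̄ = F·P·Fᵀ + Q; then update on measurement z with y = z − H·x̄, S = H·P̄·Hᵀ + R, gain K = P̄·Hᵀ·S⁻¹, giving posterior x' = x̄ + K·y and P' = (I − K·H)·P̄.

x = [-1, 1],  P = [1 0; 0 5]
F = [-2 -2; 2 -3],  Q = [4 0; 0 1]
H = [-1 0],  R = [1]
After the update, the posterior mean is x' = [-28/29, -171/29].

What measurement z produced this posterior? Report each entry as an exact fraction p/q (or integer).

x̄ = F·x = [0, -5]
P̄ = F·P·Fᵀ + Q = [28 26; 26 50]
S = H·P̄·Hᵀ + R = [29]
K = P̄·Hᵀ·S⁻¹ = [-28/29; -26/29]
x' − x̄ = [-28/29, -26/29] = K·y
y = (KᵀK)⁻¹·Kᵀ·(x' − x̄) = [1]
z = y + H·x̄ = [1] + [0] = [1]

z = [1]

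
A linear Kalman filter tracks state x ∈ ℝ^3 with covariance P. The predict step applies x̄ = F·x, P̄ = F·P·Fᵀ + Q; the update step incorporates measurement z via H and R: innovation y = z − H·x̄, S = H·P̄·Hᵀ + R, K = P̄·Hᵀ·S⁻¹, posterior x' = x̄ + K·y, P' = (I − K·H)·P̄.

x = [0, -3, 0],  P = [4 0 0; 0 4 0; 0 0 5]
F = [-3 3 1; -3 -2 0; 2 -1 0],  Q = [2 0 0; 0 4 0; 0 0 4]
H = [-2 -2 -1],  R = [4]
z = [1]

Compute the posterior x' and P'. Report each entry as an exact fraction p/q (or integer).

x̄ = F·x = [-9, 6, 3]
P̄ = F·P·Fᵀ + Q = [79 12 -36; 12 56 -16; -36 -16 24]
y = z − H·x̄ = [-2]
S = H·P̄·Hᵀ + R = [456]
K = P̄·Hᵀ·S⁻¹ = [-73/228; -5/19; 10/57]
x' = x̄ + K·y = [-953/114, 124/19, 151/57]
P' = (I − K·H)·P̄ = [3677/114 -502/19 -592/57; -502/19 464/19 96/19; -592/57 96/19 568/57]

x' = [-953/114, 124/19, 151/57]
P' = [3677/114 -502/19 -592/57; -502/19 464/19 96/19; -592/57 96/19 568/57]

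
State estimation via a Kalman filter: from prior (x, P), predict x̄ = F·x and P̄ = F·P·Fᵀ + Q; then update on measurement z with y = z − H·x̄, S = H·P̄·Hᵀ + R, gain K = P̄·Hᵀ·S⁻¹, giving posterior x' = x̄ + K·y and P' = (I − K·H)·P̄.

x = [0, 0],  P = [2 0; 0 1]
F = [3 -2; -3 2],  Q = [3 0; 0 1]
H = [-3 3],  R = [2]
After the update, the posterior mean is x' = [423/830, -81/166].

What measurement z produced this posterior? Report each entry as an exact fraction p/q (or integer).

x̄ = F·x = [0, 0]
P̄ = F·P·Fᵀ + Q = [25 -22; -22 23]
S = H·P̄·Hᵀ + R = [830]
K = P̄·Hᵀ·S⁻¹ = [-141/830; 27/166]
x' − x̄ = [423/830, -81/166] = K·y
y = (KᵀK)⁻¹·Kᵀ·(x' − x̄) = [-3]
z = y + H·x̄ = [-3] + [0] = [-3]

z = [-3]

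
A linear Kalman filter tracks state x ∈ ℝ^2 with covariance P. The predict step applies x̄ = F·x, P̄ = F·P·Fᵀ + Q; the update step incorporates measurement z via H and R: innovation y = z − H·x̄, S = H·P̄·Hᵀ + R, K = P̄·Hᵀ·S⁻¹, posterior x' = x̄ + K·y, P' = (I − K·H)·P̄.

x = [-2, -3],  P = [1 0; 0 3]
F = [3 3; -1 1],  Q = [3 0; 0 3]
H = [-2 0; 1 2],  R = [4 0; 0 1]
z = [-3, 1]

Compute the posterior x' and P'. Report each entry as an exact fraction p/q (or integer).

x̄ = F·x = [-15, -1]
P̄ = F·P·Fᵀ + Q = [39 6; 6 7]
y = z − H·x̄ = [-33, 18]
S = H·P̄·Hᵀ + R = [160 -102; -102 92]
K = P̄·Hᵀ·S⁻¹ = [-987/2158 51/1079; 18/83 38/83]
x' = x̄ + K·y = [2037/2158, 7/83]
P' = (I − K·H)·P̄ = [987/1079 -36/83; -36/83 37/83]

x' = [2037/2158, 7/83]
P' = [987/1079 -36/83; -36/83 37/83]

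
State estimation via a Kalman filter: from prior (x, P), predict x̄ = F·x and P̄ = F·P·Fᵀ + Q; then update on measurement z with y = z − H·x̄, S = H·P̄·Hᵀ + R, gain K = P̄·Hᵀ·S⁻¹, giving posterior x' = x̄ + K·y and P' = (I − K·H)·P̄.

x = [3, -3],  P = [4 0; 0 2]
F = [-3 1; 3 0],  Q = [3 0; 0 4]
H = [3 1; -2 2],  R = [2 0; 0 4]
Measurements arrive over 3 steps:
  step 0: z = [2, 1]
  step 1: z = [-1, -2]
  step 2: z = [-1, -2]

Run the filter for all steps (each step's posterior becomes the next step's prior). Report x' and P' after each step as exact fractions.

step 0: x' = [1732/6005, 4237/6005], P' = [1114/6005 -416/6005; -416/6005 3864/6005]
step 1: x' = [-17509/3251995, -2559148/3251995], P' = [590424/3251995 -196422/3251995; -196422/3251995 1980706/3251995]
step 2: x' = [-43341612/1721980019, -1560036597/1721980019], P' = [312420086/1721980019 -103793500/1721980019; -103793500/1721980019 1048504288/1721980019]

step 0: x̄ = F·x = [-12, 9]
step 0: P̄ = F·P·Fᵀ + Q = [41 -36; -36 40]
step 0: y = z − H·x̄ = [29, -41]
step 0: S = H·P̄·Hᵀ + R = [195 -310; -310 616]
step 0: K = P̄·Hᵀ·S⁻¹ = [1463/6005 -153/1201; 1308/6005 428/1201]
step 0: x' = x̄ + K·y = [1732/6005, 4237/6005]
step 0: P' = (I − K·H)·P̄ = [1114/6005 -416/6005; -416/6005 3864/6005]
step 1: x̄ = F·x = [-959/6005, 5196/6005]
step 1: P̄ = F·P·Fᵀ + Q = [34401/6005 -11274/6005; -11274/6005 34046/6005]
step 1: y = z − H·x̄ = [-8324/6005, -4864/1201]
step 1: S = H·P̄·Hᵀ + R = [288021/6005 -36682/1201; -36682/1201 77600/1201]
step 1: K = P̄·Hᵀ·S⁻¹ = [157485/650399 -393423/3251995; 139144/650399 1088564/3251995]
step 1: x' = x̄ + K·y = [-17509/3251995, -2559148/3251995]
step 1: P' = (I − K·H)·P̄ = [590424/3251995 -196422/3251995; -196422/3251995 1980706/3251995]
step 2: x̄ = F·x = [-2506621/3251995, -52527/3251995]
step 2: P̄ = F·P·Fᵀ + Q = [18229039/3251995 -5903082/3251995; -5903082/3251995 18321796/3251995]
step 2: y = z − H·x̄ = [864079/650399, -11412178/3251995]
step 2: S = H·P̄·Hᵀ + R = [30693729/650399 -19268594/650399; -19268594/650399 206435976/3251995]
step 2: K = P̄·Hᵀ·S⁻¹ = [416733379/1721980019 -208106793/1721980019; 368561894/1721980019 576148894/1721980019]
step 2: x' = x̄ + K·y = [-43341612/1721980019, -1560036597/1721980019]
step 2: P' = (I − K·H)·P̄ = [312420086/1721980019 -103793500/1721980019; -103793500/1721980019 1048504288/1721980019]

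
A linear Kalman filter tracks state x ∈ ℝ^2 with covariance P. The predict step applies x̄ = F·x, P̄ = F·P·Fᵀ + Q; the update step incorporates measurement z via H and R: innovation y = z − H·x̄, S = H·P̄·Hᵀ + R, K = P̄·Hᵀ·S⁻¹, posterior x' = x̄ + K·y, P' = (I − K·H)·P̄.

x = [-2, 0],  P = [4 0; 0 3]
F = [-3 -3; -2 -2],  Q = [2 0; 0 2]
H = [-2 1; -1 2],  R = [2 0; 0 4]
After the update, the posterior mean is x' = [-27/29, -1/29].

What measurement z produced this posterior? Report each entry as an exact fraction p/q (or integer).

x̄ = F·x = [6, 4]
P̄ = F·P·Fᵀ + Q = [65 42; 42 30]
S = H·P̄·Hᵀ + R = [124 -20; -20 21]
K = P̄·Hᵀ·S⁻¹ = [-367/551 149/551; -387/1102 288/551]
x' − x̄ = [-201/29, -117/29] = K·y
y = (KᵀK)⁻¹·Kᵀ·(x' − x̄) = [10, -1]
z = y + H·x̄ = [10, -1] + [-8, 2] = [2, 1]

z = [2, 1]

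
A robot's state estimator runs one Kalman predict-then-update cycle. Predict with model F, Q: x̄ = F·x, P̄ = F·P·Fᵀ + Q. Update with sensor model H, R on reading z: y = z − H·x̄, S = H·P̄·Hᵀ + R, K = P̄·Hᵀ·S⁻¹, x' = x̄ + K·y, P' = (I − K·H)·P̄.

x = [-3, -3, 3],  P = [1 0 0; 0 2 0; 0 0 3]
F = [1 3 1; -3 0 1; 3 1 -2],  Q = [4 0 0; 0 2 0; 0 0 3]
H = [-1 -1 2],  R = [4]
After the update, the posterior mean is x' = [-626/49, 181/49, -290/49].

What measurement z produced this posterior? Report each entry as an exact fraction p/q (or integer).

x̄ = F·x = [-9, 12, -18]
P̄ = F·P·Fᵀ + Q = [26 0 3; 0 14 -15; 3 -15 26]
S = H·P̄·Hᵀ + R = [196]
K = P̄·Hᵀ·S⁻¹ = [-5/49; -11/49; 16/49]
x' − x̄ = [-185/49, -407/49, 592/49] = K·y
y = (KᵀK)⁻¹·Kᵀ·(x' − x̄) = [37]
z = y + H·x̄ = [37] + [-39] = [-2]

z = [-2]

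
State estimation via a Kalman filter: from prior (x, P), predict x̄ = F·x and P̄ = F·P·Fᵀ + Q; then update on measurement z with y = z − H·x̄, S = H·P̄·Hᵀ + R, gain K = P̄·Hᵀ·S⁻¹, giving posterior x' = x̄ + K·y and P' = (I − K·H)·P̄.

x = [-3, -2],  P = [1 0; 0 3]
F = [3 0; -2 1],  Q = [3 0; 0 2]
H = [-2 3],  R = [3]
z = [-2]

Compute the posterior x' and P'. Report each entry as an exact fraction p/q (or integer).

x' = [-41/17, -36/17]
P' = [57/17 69/34; 69/34 105/68]

x̄ = F·x = [-9, 4]
P̄ = F·P·Fᵀ + Q = [12 -6; -6 9]
y = z − H·x̄ = [-32]
S = H·P̄·Hᵀ + R = [204]
K = P̄·Hᵀ·S⁻¹ = [-7/34; 13/68]
x' = x̄ + K·y = [-41/17, -36/17]
P' = (I − K·H)·P̄ = [57/17 69/34; 69/34 105/68]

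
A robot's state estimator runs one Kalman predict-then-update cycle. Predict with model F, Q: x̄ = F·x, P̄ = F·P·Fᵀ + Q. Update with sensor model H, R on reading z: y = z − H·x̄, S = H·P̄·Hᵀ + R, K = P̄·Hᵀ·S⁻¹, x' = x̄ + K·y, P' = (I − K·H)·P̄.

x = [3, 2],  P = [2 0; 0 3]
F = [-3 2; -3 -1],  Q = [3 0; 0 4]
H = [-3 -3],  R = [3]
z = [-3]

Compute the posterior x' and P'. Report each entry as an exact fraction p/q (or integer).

x' = [1060/247, -830/247]
P' = [2076/247 -2031/247; -2031/247 2068/247]

x̄ = F·x = [-5, -11]
P̄ = F·P·Fᵀ + Q = [33 12; 12 25]
y = z − H·x̄ = [-51]
S = H·P̄·Hᵀ + R = [741]
K = P̄·Hᵀ·S⁻¹ = [-45/247; -37/247]
x' = x̄ + K·y = [1060/247, -830/247]
P' = (I − K·H)·P̄ = [2076/247 -2031/247; -2031/247 2068/247]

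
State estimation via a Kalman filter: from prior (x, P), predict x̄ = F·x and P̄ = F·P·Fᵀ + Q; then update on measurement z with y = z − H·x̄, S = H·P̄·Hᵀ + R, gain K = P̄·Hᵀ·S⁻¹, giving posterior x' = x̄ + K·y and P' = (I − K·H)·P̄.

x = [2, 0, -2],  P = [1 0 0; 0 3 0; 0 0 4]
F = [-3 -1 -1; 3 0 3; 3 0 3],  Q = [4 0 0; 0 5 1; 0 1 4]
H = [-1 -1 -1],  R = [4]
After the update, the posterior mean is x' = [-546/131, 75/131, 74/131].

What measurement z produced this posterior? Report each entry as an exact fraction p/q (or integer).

x̄ = F·x = [-4, 0, 0]
P̄ = F·P·Fᵀ + Q = [20 -21 -21; -21 50 46; -21 46 49]
S = H·P̄·Hᵀ + R = [131]
K = P̄·Hᵀ·S⁻¹ = [22/131; -75/131; -74/131]
x' − x̄ = [-22/131, 75/131, 74/131] = K·y
y = (KᵀK)⁻¹·Kᵀ·(x' − x̄) = [-1]
z = y + H·x̄ = [-1] + [4] = [3]

z = [3]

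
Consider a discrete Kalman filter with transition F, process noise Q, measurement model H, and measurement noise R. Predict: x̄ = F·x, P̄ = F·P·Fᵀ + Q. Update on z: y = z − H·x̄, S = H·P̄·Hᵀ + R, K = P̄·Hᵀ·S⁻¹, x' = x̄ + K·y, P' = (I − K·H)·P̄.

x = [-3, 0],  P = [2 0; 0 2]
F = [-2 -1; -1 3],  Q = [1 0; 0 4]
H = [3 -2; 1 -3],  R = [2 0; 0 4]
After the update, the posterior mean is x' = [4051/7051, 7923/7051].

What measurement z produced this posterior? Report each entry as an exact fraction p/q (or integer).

x̄ = F·x = [6, 3]
P̄ = F·P·Fᵀ + Q = [11 -2; -2 24]
S = H·P̄·Hᵀ + R = [221 199; 199 243]
K = P̄·Hᵀ·S⁻¹ = [2804/7051 -1803/7051; 802/7051 -2804/7051]
x' − x̄ = [-38255/7051, -13230/7051] = K·y
y = (KᵀK)⁻¹·Kᵀ·(x' − x̄) = [-13, 1]
z = y + H·x̄ = [-13, 1] + [12, -3] = [-1, -2]

z = [-1, -2]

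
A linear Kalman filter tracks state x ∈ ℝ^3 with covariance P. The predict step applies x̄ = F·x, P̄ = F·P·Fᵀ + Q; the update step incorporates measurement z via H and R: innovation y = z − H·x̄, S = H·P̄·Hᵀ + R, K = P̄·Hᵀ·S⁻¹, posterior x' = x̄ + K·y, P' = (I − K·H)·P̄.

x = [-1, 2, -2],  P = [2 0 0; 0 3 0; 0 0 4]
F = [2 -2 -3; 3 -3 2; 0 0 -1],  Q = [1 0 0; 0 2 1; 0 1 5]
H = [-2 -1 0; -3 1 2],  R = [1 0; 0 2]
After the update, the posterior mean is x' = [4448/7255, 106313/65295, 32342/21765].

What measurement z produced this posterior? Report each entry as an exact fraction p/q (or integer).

z = [-3, 3]

x̄ = F·x = [0, -13, 2]
P̄ = F·P·Fᵀ + Q = [57 6 12; 6 63 -7; 12 -7 9]
S = H·P̄·Hᵀ + R = [316 251; 251 406]
K = P̄·Hᵀ·S⁻¹ = [-1481/7255 -1604/7255; -38231/65295 28621/65295; -209/21765 -1211/21765]
x' − x̄ = [4448/7255, 955148/65295, -11188/21765] = K·y
y = (KᵀK)⁻¹·Kᵀ·(x' − x̄) = [-16, 12]
z = y + H·x̄ = [-16, 12] + [13, -9] = [-3, 3]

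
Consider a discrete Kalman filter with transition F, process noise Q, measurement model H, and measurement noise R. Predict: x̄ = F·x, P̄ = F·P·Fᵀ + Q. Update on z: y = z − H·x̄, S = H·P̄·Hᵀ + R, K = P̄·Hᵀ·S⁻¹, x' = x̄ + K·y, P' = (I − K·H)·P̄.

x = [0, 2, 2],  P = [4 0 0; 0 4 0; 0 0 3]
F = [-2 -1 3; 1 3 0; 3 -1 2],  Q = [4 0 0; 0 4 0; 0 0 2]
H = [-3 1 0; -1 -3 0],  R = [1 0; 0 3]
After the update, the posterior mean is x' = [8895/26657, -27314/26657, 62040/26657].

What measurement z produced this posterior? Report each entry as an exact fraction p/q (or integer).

z = [-2, 3]

x̄ = F·x = [4, 6, 2]
P̄ = F·P·Fᵀ + Q = [51 -20 -2; -20 44 0; -2 0 54]
S = H·P̄·Hᵀ + R = [624 -139; -139 330]
K = P̄·Hᵀ·S⁻¹ = [-7977/26657 -2633/26657; 18752/186599 -55432/186599; 2258/186599 2082/186599]
x' − x̄ = [-97733/26657, -187256/26657, 8726/26657] = K·y
y = (KᵀK)⁻¹·Kᵀ·(x' − x̄) = [4, 25]
z = y + H·x̄ = [4, 25] + [-6, -22] = [-2, 3]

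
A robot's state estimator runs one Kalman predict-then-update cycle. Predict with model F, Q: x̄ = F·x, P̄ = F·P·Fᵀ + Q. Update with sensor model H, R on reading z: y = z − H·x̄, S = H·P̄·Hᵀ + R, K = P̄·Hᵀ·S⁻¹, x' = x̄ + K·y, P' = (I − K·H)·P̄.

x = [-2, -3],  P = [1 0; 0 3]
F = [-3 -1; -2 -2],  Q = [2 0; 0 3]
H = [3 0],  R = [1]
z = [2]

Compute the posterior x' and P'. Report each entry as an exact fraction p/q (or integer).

x̄ = F·x = [9, 10]
P̄ = F·P·Fᵀ + Q = [14 12; 12 19]
y = z − H·x̄ = [-25]
S = H·P̄·Hᵀ + R = [127]
K = P̄·Hᵀ·S⁻¹ = [42/127; 36/127]
x' = x̄ + K·y = [93/127, 370/127]
P' = (I − K·H)·P̄ = [14/127 12/127; 12/127 1117/127]

x' = [93/127, 370/127]
P' = [14/127 12/127; 12/127 1117/127]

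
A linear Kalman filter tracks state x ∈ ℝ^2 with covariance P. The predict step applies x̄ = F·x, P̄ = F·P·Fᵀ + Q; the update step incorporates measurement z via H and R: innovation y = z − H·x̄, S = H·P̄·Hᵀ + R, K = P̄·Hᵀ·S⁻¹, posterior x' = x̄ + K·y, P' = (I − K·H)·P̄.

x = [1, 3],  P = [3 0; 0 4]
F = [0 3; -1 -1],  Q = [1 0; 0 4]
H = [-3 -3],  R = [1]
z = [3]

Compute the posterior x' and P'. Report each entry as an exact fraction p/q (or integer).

x̄ = F·x = [9, -4]
P̄ = F·P·Fᵀ + Q = [37 -12; -12 11]
y = z − H·x̄ = [18]
S = H·P̄·Hᵀ + R = [217]
K = P̄·Hᵀ·S⁻¹ = [-75/217; 3/217]
x' = x̄ + K·y = [603/217, -814/217]
P' = (I − K·H)·P̄ = [2404/217 -2379/217; -2379/217 2378/217]

x' = [603/217, -814/217]
P' = [2404/217 -2379/217; -2379/217 2378/217]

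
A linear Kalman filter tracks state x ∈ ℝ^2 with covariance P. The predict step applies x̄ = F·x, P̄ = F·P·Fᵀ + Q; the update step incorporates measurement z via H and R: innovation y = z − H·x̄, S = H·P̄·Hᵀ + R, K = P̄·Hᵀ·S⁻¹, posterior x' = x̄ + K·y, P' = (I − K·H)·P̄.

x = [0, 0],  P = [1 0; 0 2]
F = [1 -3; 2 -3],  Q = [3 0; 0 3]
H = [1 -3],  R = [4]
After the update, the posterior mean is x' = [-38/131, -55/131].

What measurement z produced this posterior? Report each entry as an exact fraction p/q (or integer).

x̄ = F·x = [0, 0]
P̄ = F·P·Fᵀ + Q = [22 20; 20 25]
S = H·P̄·Hᵀ + R = [131]
K = P̄·Hᵀ·S⁻¹ = [-38/131; -55/131]
x' − x̄ = [-38/131, -55/131] = K·y
y = (KᵀK)⁻¹·Kᵀ·(x' − x̄) = [1]
z = y + H·x̄ = [1] + [0] = [1]

z = [1]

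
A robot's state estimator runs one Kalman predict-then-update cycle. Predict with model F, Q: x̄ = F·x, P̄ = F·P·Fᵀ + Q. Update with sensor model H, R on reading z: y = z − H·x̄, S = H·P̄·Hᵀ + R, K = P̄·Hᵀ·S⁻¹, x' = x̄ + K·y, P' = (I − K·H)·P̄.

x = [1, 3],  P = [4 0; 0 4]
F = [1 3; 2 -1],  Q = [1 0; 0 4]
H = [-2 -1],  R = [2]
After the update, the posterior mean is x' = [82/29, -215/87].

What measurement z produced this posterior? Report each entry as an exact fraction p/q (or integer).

z = [-3]

x̄ = F·x = [10, -1]
P̄ = F·P·Fᵀ + Q = [41 -4; -4 24]
S = H·P̄·Hᵀ + R = [174]
K = P̄·Hᵀ·S⁻¹ = [-13/29; -8/87]
x' − x̄ = [-208/29, -128/87] = K·y
y = (KᵀK)⁻¹·Kᵀ·(x' − x̄) = [16]
z = y + H·x̄ = [16] + [-19] = [-3]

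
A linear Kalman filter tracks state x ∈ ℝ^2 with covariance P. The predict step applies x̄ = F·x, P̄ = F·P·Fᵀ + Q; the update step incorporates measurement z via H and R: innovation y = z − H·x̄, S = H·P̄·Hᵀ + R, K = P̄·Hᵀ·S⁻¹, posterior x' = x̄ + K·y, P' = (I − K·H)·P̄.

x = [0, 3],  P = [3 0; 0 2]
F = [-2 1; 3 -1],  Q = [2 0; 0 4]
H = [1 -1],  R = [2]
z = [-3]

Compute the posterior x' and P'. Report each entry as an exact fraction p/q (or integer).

x' = [-51/91, 204/91]
P' = [160/91 88/91; 88/91 194/91]

x̄ = F·x = [3, -3]
P̄ = F·P·Fᵀ + Q = [16 -20; -20 33]
y = z − H·x̄ = [-9]
S = H·P̄·Hᵀ + R = [91]
K = P̄·Hᵀ·S⁻¹ = [36/91; -53/91]
x' = x̄ + K·y = [-51/91, 204/91]
P' = (I − K·H)·P̄ = [160/91 88/91; 88/91 194/91]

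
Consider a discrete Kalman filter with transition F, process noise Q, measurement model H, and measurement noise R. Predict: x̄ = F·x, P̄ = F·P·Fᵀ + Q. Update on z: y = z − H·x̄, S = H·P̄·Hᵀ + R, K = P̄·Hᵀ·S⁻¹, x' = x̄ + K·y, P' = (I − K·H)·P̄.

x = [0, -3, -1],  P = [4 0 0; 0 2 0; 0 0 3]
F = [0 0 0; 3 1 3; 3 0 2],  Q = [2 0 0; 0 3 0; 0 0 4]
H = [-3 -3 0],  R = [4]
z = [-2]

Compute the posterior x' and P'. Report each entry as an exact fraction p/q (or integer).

x' = [60/317, 138/317, 986/317]
P' = [616/317 -612/317 -486/317; -612/317 748/317 594/317; -486/317 594/317 3362/317]

x̄ = F·x = [0, -6, -2]
P̄ = F·P·Fᵀ + Q = [2 0 0; 0 68 54; 0 54 52]
y = z − H·x̄ = [-20]
S = H·P̄·Hᵀ + R = [634]
K = P̄·Hᵀ·S⁻¹ = [-3/317; -102/317; -81/317]
x' = x̄ + K·y = [60/317, 138/317, 986/317]
P' = (I − K·H)·P̄ = [616/317 -612/317 -486/317; -612/317 748/317 594/317; -486/317 594/317 3362/317]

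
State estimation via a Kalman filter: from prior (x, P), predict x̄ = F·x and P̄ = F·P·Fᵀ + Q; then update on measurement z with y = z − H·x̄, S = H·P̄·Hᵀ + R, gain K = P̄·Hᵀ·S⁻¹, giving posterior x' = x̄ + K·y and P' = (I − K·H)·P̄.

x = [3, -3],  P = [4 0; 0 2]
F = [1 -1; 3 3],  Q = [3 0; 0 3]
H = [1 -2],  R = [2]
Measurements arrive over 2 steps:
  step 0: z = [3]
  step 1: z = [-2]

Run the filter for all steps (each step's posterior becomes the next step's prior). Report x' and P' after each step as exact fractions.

step 0: x̄ = F·x = [6, 0]
step 0: P̄ = F·P·Fᵀ + Q = [9 6; 6 57]
step 0: y = z − H·x̄ = [-3]
step 0: S = H·P̄·Hᵀ + R = [215]
step 0: K = P̄·Hᵀ·S⁻¹ = [-3/215; -108/215]
step 0: x' = x̄ + K·y = [1299/215, 324/215]
step 0: P' = (I − K·H)·P̄ = [1926/215 966/215; 966/215 591/215]
step 1: x̄ = F·x = [195/43, 4869/215]
step 1: P̄ = F·P·Fᵀ + Q = [246/43 801/43; 801/43 40686/215]
step 1: y = z − H·x̄ = [8333/215]
step 1: S = H·P̄·Hᵀ + R = [148384/215]
step 1: K = P̄·Hᵀ·S⁻¹ = [-1695/37096; -77367/148384]
step 1: x' = x̄ + K·y = [102531/37096, 361779/148384]
step 1: P' = (I − K·H)·P̄ = [39693/9274 81081/37096; 81081/37096 239529/148384]

step 0: x' = [1299/215, 324/215], P' = [1926/215 966/215; 966/215 591/215]
step 1: x' = [102531/37096, 361779/148384], P' = [39693/9274 81081/37096; 81081/37096 239529/148384]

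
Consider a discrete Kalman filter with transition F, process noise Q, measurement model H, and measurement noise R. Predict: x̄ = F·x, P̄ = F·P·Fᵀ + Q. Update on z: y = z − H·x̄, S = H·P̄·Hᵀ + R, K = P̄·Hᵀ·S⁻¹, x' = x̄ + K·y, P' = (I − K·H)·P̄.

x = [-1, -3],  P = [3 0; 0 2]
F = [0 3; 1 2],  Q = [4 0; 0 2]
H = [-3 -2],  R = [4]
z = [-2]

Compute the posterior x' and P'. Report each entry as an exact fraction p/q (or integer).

x̄ = F·x = [-9, -7]
P̄ = F·P·Fᵀ + Q = [22 12; 12 13]
y = z − H·x̄ = [-43]
S = H·P̄·Hᵀ + R = [398]
K = P̄·Hᵀ·S⁻¹ = [-45/199; -31/199]
x' = x̄ + K·y = [144/199, -60/199]
P' = (I − K·H)·P̄ = [328/199 -402/199; -402/199 665/199]

x' = [144/199, -60/199]
P' = [328/199 -402/199; -402/199 665/199]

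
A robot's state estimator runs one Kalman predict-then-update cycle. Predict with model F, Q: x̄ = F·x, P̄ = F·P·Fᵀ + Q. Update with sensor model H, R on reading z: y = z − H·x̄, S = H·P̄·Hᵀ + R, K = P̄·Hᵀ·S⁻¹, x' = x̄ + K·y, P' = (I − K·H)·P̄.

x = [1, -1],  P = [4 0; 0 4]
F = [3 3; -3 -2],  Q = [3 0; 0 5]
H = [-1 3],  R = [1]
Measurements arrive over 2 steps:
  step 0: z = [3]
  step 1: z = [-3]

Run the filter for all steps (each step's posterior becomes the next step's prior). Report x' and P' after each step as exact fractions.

step 0: x̄ = F·x = [0, -1]
step 0: P̄ = F·P·Fᵀ + Q = [75 -60; -60 57]
step 0: y = z − H·x̄ = [6]
step 0: S = H·P̄·Hᵀ + R = [949]
step 0: K = P̄·Hᵀ·S⁻¹ = [-255/949; 231/949]
step 0: x' = x̄ + K·y = [-1530/949, 437/949]
step 0: P' = (I − K·H)·P̄ = [6150/949 1965/949; 1965/949 732/949]
step 1: x̄ = F·x = [-3279/949, 3716/949]
step 1: P̄ = F·P·Fᵀ + Q = [100155/949 -89217/949; -89217/949 86603/949]
step 1: y = z − H·x̄ = [-17274/949]
step 1: S = H·P̄·Hᵀ + R = [1415833/949]
step 1: K = P̄·Hᵀ·S⁻¹ = [-367806/1415833; 349026/1415833]
step 1: x' = x̄ + K·y = [1802913/1415833, -809104/1415833]
step 1: P' = (I − K·H)·P̄ = [6871971/1415833 2168055/1415833; 2168055/1415833 839027/1415833]

step 0: x' = [-1530/949, 437/949], P' = [6150/949 1965/949; 1965/949 732/949]
step 1: x' = [1802913/1415833, -809104/1415833], P' = [6871971/1415833 2168055/1415833; 2168055/1415833 839027/1415833]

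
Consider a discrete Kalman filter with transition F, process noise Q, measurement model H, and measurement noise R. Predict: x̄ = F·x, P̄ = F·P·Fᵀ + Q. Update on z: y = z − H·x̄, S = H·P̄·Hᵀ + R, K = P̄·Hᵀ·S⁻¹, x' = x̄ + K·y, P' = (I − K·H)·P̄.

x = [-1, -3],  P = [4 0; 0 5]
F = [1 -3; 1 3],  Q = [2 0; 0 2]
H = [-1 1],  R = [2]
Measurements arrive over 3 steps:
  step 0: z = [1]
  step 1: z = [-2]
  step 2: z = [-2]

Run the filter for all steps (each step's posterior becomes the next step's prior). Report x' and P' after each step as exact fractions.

step 0: x' = [-130/93, -56/93], P' = [511/93 419/93; 419/93 511/93]
step 1: x' = [-556/3159, -2308/1053], P' = [9916/3159 2542/1053; 2542/1053 1288/351]
step 2: x' = [5586/2693, -2114/24237], P' = [23452/8079 51554/24237; 51554/24237 80524/24237]

step 0: x̄ = F·x = [8, -10]
step 0: P̄ = F·P·Fᵀ + Q = [51 -41; -41 51]
step 0: y = z − H·x̄ = [19]
step 0: S = H·P̄·Hᵀ + R = [186]
step 0: K = P̄·Hᵀ·S⁻¹ = [-46/93; 46/93]
step 0: x' = x̄ + K·y = [-130/93, -56/93]
step 0: P' = (I − K·H)·P̄ = [511/93 419/93; 419/93 511/93]
step 1: x̄ = F·x = [38/93, -298/93]
step 1: P̄ = F·P·Fᵀ + Q = [2782/93 -4088/93; -4088/93 7810/93]
step 1: y = z − H·x̄ = [50/31]
step 1: S = H·P̄·Hᵀ + R = [6318/31]
step 1: K = P̄·Hᵀ·S⁻¹ = [-1145/3159; 661/1053]
step 1: x' = x̄ + K·y = [-556/3159, -2308/1053]
step 1: P' = (I − K·H)·P̄ = [9916/3159 2542/1053; 2542/1053 1288/351]
step 2: x̄ = F·x = [20216/3159, -21328/3159]
step 2: P̄ = F·P·Fᵀ + Q = [74806/3159 -94412/3159; -94412/3159 166318/3159]
step 2: y = z − H·x̄ = [3914/351]
step 2: S = H·P̄·Hᵀ + R = [5386/39]
step 2: K = P̄·Hᵀ·S⁻¹ = [-9401/24237; 14485/24237]
step 2: x' = x̄ + K·y = [5586/2693, -2114/24237]
step 2: P' = (I − K·H)·P̄ = [23452/8079 51554/24237; 51554/24237 80524/24237]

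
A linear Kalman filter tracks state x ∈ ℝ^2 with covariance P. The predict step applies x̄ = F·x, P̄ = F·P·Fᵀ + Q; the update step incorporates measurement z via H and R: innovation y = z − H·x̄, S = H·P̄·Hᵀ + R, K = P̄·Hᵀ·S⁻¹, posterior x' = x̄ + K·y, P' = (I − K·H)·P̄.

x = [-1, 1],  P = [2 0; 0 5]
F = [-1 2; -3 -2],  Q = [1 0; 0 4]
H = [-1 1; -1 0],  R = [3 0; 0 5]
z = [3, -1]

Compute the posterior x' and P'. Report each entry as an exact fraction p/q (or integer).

x̄ = F·x = [3, 1]
P̄ = F·P·Fᵀ + Q = [23 -14; -14 42]
y = z − H·x̄ = [5, 2]
S = H·P̄·Hᵀ + R = [96 37; 37 28]
K = P̄·Hᵀ·S⁻¹ = [-185/1319 -839/1319; 1050/1319 -728/1319]
x' = x̄ + K·y = [1354/1319, 5113/1319]
P' = (I − K·H)·P̄ = [4195/1319 3640/1319; 3640/1319 6790/1319]

x' = [1354/1319, 5113/1319]
P' = [4195/1319 3640/1319; 3640/1319 6790/1319]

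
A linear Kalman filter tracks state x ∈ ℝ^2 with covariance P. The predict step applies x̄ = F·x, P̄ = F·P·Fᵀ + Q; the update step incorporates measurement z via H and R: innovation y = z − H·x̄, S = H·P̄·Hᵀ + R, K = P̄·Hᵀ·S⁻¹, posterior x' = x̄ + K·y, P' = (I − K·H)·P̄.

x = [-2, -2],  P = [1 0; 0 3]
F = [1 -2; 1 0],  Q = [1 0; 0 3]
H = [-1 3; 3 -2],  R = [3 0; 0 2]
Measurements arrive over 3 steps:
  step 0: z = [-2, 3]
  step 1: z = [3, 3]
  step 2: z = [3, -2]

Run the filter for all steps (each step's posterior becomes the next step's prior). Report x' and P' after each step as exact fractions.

step 0: x̄ = F·x = [2, -2]
step 0: P̄ = F·P·Fᵀ + Q = [14 1; 1 4]
step 0: y = z − H·x̄ = [6, -7]
step 0: S = H·P̄·Hᵀ + R = [47 -55; -55 132]
step 0: K = P̄·Hᵀ·S⁻¹ = [4/17 75/187; 107/289 370/3179]
step 0: x' = x̄ + K·y = [113/187, -1886/3179]
step 0: P' = (I − K·H)·P̄ = [6/11 78/187; 78/187 1619/3179]
step 1: x̄ = F·x = [5693/3179, 113/187]
step 1: P̄ = F·P·Fᵀ + Q = [6085/3179 -54/187; -54/187 39/11]
step 1: y = z − H·x̄ = [9467/3179, -3700/3179]
step 1: S = H·P̄·Hᵀ + R = [122569/3179 -95979/3179; -95979/3179 117223/3179]
step 1: K = P̄·Hᵀ·S⁻¹ = [140324/810937 253881/810937; 516951/1621874 73275/1621874]
step 1: x' = x̄ + K·y = [1574631/810937, 2434249/1621874]
step 1: P' = (I − K·H)·P̄ = [337890/810937 252954/810937; 252954/810937 685587/1621874]
step 2: x̄ = F·x = [-859618/810937, 1574631/810937]
step 2: P̄ = F·P·Fᵀ + Q = [1508185/810937 -168018/810937; -168018/810937 2770701/810937]
step 2: y = z − H·x̄ = [-3150700/810937, 95494/18859]
step 2: S = H·P̄·Hᵀ + R = [29885413/810937 -534813/18859; -534813/18859 658013/18859]
step 2: K = P̄·Hᵀ·S⁻¹ = [33814832/195289189 61031493/195289189; 124441455/390578378 17690703/390578378]
step 2: x' = x̄ + K·y = [-29354208/195289189, 182246856/195289189]
step 2: P' = (I − K·H)·P̄ = [81296850/195289189 60913782/195289189; 60913782/195289189 165050643/390578378]

step 0: x' = [113/187, -1886/3179], P' = [6/11 78/187; 78/187 1619/3179]
step 1: x' = [1574631/810937, 2434249/1621874], P' = [337890/810937 252954/810937; 252954/810937 685587/1621874]
step 2: x' = [-29354208/195289189, 182246856/195289189], P' = [81296850/195289189 60913782/195289189; 60913782/195289189 165050643/390578378]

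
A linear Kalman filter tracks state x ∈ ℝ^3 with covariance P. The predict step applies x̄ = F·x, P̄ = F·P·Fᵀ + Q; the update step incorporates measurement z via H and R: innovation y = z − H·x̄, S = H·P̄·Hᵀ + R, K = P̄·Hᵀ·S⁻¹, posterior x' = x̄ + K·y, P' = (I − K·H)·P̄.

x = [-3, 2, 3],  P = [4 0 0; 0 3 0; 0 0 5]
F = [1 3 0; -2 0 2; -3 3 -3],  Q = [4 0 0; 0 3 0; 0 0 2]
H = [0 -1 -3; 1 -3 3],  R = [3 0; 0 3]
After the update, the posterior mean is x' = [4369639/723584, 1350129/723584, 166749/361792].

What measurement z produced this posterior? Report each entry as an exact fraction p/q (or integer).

x̄ = F·x = [3, 12, 6]
P̄ = F·P·Fᵀ + Q = [35 -8 15; -8 39 -6; 15 -6 110]
S = H·P̄·Hᵀ + R = [996 -946; -946 1625]
K = P̄·Hᵀ·S⁻¹ = [38259/723584 34291/361792; -169403/723584 -81147/361792; -91551/361792 13761/180896]
x' − x̄ = [2198887/723584, -7332879/723584, -2004003/361792] = K·y
y = (KᵀK)⁻¹·Kᵀ·(x' − x̄) = [27, 17]
z = y + H·x̄ = [27, 17] + [-30, -15] = [-3, 2]

z = [-3, 2]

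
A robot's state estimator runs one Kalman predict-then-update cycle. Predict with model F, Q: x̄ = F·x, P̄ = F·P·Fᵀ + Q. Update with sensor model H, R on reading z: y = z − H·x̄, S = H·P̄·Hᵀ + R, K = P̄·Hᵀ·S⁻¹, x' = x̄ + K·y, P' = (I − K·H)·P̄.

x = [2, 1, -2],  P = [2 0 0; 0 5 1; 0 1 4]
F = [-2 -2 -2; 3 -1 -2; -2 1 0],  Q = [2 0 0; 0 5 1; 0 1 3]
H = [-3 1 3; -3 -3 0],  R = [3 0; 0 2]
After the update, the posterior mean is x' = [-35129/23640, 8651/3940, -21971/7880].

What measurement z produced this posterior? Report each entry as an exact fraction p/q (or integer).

x̄ = F·x = [-2, 9, -3]
P̄ = F·P·Fᵀ + Q = [54 20 -4; 20 48 -18; -4 -18 16]
S = H·P̄·Hᵀ + R = [525 660; 660 1280]
K = P̄·Hᵀ·S⁻¹ = [-253/1182 -497/7880; 209/985 -1059/3940; 17/394 231/7880]
x' − x̄ = [12151/23640, -26809/3940, 1669/7880] = K·y
y = (KᵀK)⁻¹·Kᵀ·(x' − x̄) = [-8, 19]
z = y + H·x̄ = [-8, 19] + [6, -21] = [-2, -2]

z = [-2, -2]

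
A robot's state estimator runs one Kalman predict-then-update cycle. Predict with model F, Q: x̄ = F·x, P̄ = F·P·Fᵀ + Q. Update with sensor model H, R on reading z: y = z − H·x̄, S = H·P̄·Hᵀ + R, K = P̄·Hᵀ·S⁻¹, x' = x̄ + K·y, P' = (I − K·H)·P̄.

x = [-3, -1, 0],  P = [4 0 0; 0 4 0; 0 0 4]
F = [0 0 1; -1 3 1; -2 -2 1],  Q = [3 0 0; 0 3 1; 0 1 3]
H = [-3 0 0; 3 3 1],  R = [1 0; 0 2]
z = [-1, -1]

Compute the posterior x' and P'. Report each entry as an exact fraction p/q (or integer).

x̄ = F·x = [0, 0, 8]
P̄ = F·P·Fᵀ + Q = [7 4 4; 4 47 -11; 4 -11 39]
y = z − H·x̄ = [-1, -9]
S = H·P̄·Hᵀ + R = [64 -111; -111 557]
K = P̄·Hᵀ·S⁻¹ = [-7590/23327 37/23327; 9078/23327 7756/23327; -4686/23327 -180/23327]
x' = x̄ + K·y = [7257/23327, -78882/23327, 192922/23327]
P' = (I − K·H)·P̄ = [2530/23327 -3026/23327 1562/23327; -3026/23327 103953/23327 -287269/23327; 1562/23327 -287269/23327 856761/23327]

x' = [7257/23327, -78882/23327, 192922/23327]
P' = [2530/23327 -3026/23327 1562/23327; -3026/23327 103953/23327 -287269/23327; 1562/23327 -287269/23327 856761/23327]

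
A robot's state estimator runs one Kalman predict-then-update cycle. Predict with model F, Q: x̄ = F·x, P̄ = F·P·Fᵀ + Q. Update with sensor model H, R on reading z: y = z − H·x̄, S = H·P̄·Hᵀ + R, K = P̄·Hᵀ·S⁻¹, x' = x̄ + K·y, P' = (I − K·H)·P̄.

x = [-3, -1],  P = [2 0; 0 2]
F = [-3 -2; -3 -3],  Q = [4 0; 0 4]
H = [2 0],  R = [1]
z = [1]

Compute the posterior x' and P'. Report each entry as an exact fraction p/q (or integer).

x' = [71/121, 192/121]
P' = [30/121 30/121; 30/121 1240/121]

x̄ = F·x = [11, 12]
P̄ = F·P·Fᵀ + Q = [30 30; 30 40]
y = z − H·x̄ = [-21]
S = H·P̄·Hᵀ + R = [121]
K = P̄·Hᵀ·S⁻¹ = [60/121; 60/121]
x' = x̄ + K·y = [71/121, 192/121]
P' = (I − K·H)·P̄ = [30/121 30/121; 30/121 1240/121]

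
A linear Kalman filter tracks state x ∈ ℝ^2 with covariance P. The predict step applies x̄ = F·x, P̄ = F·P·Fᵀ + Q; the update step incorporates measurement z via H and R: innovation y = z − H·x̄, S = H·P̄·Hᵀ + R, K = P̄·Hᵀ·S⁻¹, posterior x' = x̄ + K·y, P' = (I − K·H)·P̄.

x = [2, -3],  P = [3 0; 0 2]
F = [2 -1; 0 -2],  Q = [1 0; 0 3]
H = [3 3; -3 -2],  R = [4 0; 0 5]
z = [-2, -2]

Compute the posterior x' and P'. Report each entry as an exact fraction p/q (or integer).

x̄ = F·x = [7, 6]
P̄ = F·P·Fᵀ + Q = [15 4; 4 11]
y = z − H·x̄ = [-41, 31]
S = H·P̄·Hᵀ + R = [310 -261; -261 232]
K = P̄·Hᵀ·S⁻¹ = [-21/131 -1553/3799; 54/131 1205/3799]
x' = x̄ + K·y = [3419/3799, -4057/3799]
P' = (I − K·H)·P̄ = [9389/3799 -10201/3799; -10201/3799 12289/3799]

x' = [3419/3799, -4057/3799]
P' = [9389/3799 -10201/3799; -10201/3799 12289/3799]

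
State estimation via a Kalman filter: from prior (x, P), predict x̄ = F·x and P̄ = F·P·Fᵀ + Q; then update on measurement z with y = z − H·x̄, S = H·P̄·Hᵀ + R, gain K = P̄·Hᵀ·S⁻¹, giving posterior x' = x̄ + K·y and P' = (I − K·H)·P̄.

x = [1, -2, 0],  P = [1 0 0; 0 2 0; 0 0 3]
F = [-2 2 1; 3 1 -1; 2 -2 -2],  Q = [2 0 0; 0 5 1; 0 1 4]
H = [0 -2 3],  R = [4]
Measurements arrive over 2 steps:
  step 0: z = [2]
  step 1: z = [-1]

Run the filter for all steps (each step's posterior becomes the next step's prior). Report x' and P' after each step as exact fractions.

step 0: x̄ = F·x = [-6, 1, 6]
step 0: P̄ = F·P·Fᵀ + Q = [17 -5 -18; -5 19 9; -18 9 28]
step 0: y = z − H·x̄ = [-14]
step 0: S = H·P̄·Hᵀ + R = [224]
step 0: K = P̄·Hᵀ·S⁻¹ = [-11/56; -11/224; 33/112]
step 0: x' = x̄ + K·y = [-13/4, 27/16, 15/8]
step 0: P' = (I − K·H)·P̄ = [117/14 -401/56 -141/28; -401/56 4135/224 1371/112; -141/28 1371/112 479/56]
step 1: x̄ = F·x = [47/4, -159/16, -109/8]
step 1: P̄ = F·P·Fᵀ + Q = [3419/14 -4919/56 -7989/28; -4919/56 15679/224 11229/112; -7989/28 11229/112 19095/56]
step 1: y = z − H·x̄ = [20]
step 1: S = H·P̄·Hᵀ + R = [15048/7]
step 1: K = P̄·Hᵀ·S⁻¹ = [-2381/7524; 2251/30096; 101/264]
step 1: x' = x̄ + K·y = [40787/7524, -254059/30096, -1577/264]
step 1: P' = (I − K·H)·P̄ = [54427/1881 -69518/1881 -827/33; -69518/1881 1744657/30096 10229/264; -827/33 10229/264 1159/44]

step 0: x' = [-13/4, 27/16, 15/8], P' = [117/14 -401/56 -141/28; -401/56 4135/224 1371/112; -141/28 1371/112 479/56]
step 1: x' = [40787/7524, -254059/30096, -1577/264], P' = [54427/1881 -69518/1881 -827/33; -69518/1881 1744657/30096 10229/264; -827/33 10229/264 1159/44]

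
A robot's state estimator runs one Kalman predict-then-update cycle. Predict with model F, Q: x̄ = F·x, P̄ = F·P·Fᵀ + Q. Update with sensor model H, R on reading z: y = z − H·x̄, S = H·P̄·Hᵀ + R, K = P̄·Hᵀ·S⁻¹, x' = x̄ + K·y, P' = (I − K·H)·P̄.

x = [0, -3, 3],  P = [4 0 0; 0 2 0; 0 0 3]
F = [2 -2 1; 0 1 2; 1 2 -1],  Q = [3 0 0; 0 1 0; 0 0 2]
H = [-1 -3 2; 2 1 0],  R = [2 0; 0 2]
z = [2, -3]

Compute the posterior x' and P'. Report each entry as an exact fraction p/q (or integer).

x' = [3453/11405, -39459/11405, -47192/11405]
P' = [21874/11405 -31872/11405 -35731/11405; -31872/11405 62236/11405 75003/11405; -35731/11405 75003/11405 194433/22810]

x̄ = F·x = [9, 3, -9]
P̄ = F·P·Fᵀ + Q = [30 2 -3; 2 15 -2; -3 -2 17]
y = z − H·x̄ = [38, -24]
S = H·P̄·Hᵀ + R = [283 -135; -135 145]
K = P̄·Hᵀ·S⁻¹ = [228/2281 5938/11405; -483/2281 -754/11405; 1031/4562 3541/22810]
x' = x̄ + K·y = [3453/11405, -39459/11405, -47192/11405]
P' = (I − K·H)·P̄ = [21874/11405 -31872/11405 -35731/11405; -31872/11405 62236/11405 75003/11405; -35731/11405 75003/11405 194433/22810]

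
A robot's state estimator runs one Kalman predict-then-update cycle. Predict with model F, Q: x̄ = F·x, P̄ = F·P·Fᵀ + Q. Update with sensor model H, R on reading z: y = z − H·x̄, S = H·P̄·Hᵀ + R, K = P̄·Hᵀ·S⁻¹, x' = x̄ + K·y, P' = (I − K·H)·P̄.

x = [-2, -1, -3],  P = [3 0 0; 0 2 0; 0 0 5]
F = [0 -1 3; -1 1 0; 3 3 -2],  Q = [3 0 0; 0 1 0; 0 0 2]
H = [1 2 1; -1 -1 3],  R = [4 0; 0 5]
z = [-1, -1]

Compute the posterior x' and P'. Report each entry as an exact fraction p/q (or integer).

x' = [-108544/22009, 99019/44018, -26672/22009]
P' = [320366/22009 -164488/22009 44586/22009; -164488/22009 200789/44018 -22277/22009; 44586/22009 -22277/22009 16828/22009]

x̄ = F·x = [-8, 1, -3]
P̄ = F·P·Fᵀ + Q = [50 -2 -36; -2 6 -3; -36 -3 67]
y = z − H·x̄ = [8, 1]
S = H·P̄·Hᵀ + R = [53 58; 58 894]
K = P̄·Hᵀ·S⁻¹ = [8994/22009 -4424/22009; 3506/22009 -1095/44018; 4215/22009 5635/22009]
x' = x̄ + K·y = [-108544/22009, 99019/44018, -26672/22009]
P' = (I − K·H)·P̄ = [320366/22009 -164488/22009 44586/22009; -164488/22009 200789/44018 -22277/22009; 44586/22009 -22277/22009 16828/22009]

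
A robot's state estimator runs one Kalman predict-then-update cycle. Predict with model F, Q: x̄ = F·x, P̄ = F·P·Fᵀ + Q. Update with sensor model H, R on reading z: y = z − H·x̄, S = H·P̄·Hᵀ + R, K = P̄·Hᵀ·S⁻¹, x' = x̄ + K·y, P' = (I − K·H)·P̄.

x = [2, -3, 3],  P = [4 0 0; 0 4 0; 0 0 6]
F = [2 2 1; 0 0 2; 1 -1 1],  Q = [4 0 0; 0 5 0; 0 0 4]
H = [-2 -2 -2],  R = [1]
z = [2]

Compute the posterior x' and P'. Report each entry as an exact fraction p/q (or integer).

x' = [-1081/199, 190/597, 824/199]
P' = [3558/199 -1852/199 -1686/199; -1852/199 6077/597 -156/199; -1686/199 -156/199 1854/199]

x̄ = F·x = [1, 6, 8]
P̄ = F·P·Fᵀ + Q = [42 12 6; 12 29 12; 6 12 18]
y = z − H·x̄ = [32]
S = H·P̄·Hᵀ + R = [597]
K = P̄·Hᵀ·S⁻¹ = [-40/199; -106/597; -24/199]
x' = x̄ + K·y = [-1081/199, 190/597, 824/199]
P' = (I − K·H)·P̄ = [3558/199 -1852/199 -1686/199; -1852/199 6077/597 -156/199; -1686/199 -156/199 1854/199]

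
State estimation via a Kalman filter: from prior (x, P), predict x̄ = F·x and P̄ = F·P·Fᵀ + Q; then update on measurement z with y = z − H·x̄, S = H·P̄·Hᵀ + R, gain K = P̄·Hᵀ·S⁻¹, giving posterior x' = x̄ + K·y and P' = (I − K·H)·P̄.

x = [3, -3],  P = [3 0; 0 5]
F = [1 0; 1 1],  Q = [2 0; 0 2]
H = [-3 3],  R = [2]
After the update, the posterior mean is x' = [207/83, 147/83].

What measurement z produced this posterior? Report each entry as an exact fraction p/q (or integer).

z = [-2]

x̄ = F·x = [3, 0]
P̄ = F·P·Fᵀ + Q = [5 3; 3 10]
S = H·P̄·Hᵀ + R = [83]
K = P̄·Hᵀ·S⁻¹ = [-6/83; 21/83]
x' − x̄ = [-42/83, 147/83] = K·y
y = (KᵀK)⁻¹·Kᵀ·(x' − x̄) = [7]
z = y + H·x̄ = [7] + [-9] = [-2]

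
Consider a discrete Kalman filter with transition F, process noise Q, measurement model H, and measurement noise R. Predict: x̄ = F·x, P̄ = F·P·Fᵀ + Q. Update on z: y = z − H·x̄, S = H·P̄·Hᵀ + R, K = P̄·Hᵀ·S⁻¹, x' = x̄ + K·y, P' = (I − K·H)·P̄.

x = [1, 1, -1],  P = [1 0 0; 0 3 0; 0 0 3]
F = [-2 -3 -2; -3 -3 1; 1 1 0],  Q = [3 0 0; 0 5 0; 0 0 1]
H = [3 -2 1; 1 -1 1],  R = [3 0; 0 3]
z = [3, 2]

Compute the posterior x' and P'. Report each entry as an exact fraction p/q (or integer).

x̄ = F·x = [-3, -7, 2]
P̄ = F·P·Fᵀ + Q = [46 27 -11; 27 44 -12; -11 -12 5]
y = z − H·x̄ = [-4, -4]
S = H·P̄·Hᵀ + R = [256 88; 88 46]
K = P̄·Hᵀ·S⁻¹ = [1327/2016 -547/504; 839/2016 -719/504; -89/504 59/126]
x' = x̄ + K·y = [-31/24, -71/24, 5/6]
P' = (I − K·H)·P̄ = [13369/2016 16193/2016 -935/504; 16193/2016 21241/2016 -895/504; -935/504 -895/504 187/126]

x' = [-31/24, -71/24, 5/6]
P' = [13369/2016 16193/2016 -935/504; 16193/2016 21241/2016 -895/504; -935/504 -895/504 187/126]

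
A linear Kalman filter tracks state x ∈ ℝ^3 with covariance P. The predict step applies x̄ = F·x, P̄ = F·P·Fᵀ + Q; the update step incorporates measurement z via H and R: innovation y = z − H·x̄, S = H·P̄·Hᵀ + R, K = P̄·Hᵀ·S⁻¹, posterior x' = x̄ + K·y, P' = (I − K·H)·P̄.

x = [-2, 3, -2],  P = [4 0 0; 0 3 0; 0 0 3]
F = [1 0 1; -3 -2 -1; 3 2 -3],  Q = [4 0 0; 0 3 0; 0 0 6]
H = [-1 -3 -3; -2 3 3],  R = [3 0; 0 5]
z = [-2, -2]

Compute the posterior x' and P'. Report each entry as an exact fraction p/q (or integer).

x̄ = F·x = [-4, 2, 6]
P̄ = F·P·Fᵀ + Q = [11 -15 3; -15 54 -39; 3 -39 81]
y = z − H·x̄ = [18, -34]
S = H·P̄·Hᵀ + R = [455 -527; -527 706]
K = P̄·Hᵀ·S⁻¹ = [-12916/43501 -13215/43501; 18345/43501 18315/43501; -27834/43501 -13383/43501]
x' = x̄ + K·y = [42818/43501, -205498/43501, 215016/43501]
P' = (I − K·H)·P̄ = [34941/43501 -48870/43501 50139/43501; -48870/43501 1525779/43501 -1527834/43501; 50139/43501 -1527834/43501 1538955/43501]

x' = [42818/43501, -205498/43501, 215016/43501]
P' = [34941/43501 -48870/43501 50139/43501; -48870/43501 1525779/43501 -1527834/43501; 50139/43501 -1527834/43501 1538955/43501]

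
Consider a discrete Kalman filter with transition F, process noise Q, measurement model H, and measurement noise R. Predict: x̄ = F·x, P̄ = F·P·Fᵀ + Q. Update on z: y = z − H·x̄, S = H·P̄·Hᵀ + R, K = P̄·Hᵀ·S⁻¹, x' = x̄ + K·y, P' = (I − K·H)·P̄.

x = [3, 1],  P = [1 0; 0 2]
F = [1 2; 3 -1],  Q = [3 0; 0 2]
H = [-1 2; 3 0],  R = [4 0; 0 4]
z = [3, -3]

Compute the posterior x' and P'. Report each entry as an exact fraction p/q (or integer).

x̄ = F·x = [5, 8]
P̄ = F·P·Fᵀ + Q = [12 -1; -1 13]
y = z − H·x̄ = [-8, -18]
S = H·P̄·Hᵀ + R = [72 -42; -42 112]
K = P̄·Hᵀ·S⁻¹ = [-2/225 167/525; 23/50 51/350]
x' = x̄ + K·y = [-1031/1575, 297/175]
P' = (I − K·H)·P̄ = [668/1575 34/175; 34/175 178/175]

x' = [-1031/1575, 297/175]
P' = [668/1575 34/175; 34/175 178/175]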